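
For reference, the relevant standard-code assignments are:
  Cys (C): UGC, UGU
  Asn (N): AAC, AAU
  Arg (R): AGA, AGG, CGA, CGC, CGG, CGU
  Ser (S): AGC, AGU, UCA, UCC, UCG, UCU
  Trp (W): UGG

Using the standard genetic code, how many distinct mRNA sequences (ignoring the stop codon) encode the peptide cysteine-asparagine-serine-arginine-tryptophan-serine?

Cys: 2 codons.
Asn: 2 codons.
Ser: 6 codons.
Arg: 6 codons.
Trp: 1 codon.
Ser: 6 codons.
2 × 2 × 6 × 6 × 1 × 6 = 864.

864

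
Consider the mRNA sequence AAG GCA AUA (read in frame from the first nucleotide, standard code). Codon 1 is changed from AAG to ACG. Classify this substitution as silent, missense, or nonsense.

missense

Position 2 falls in codon 1: AAG → Lys.
After the substitution the codon is ACG → Thr.
Lys ≠ Thr, so this is a missense mutation.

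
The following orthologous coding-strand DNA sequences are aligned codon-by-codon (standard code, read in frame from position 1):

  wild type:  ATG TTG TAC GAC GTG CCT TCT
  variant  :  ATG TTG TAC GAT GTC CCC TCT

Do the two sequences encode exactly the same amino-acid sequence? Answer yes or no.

Codon 1: ATG Met / ATG Met — identical.
Codon 2: TTG Leu / TTG Leu — identical.
Codon 3: TAC Tyr / TAC Tyr — identical.
Codon 4: GAC Asp / GAT Asp — synonymous.
Codon 5: GTG Val / GTC Val — synonymous.
Codon 6: CCT Pro / CCC Pro — synonymous.
Codon 7: TCT Ser / TCT Ser — identical.
Nonsynonymous differences: 0 → same protein.

yes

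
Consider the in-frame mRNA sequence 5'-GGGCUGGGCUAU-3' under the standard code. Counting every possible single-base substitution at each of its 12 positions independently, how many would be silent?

11

Codon 1 (GGG, Gly): 3 synonymous substitutions.
Codon 2 (CUG, Leu): 4 synonymous substitutions.
Codon 3 (GGC, Gly): 3 synonymous substitutions.
Codon 4 (UAU, Tyr): 1 synonymous substitution.
Total: 3 + 4 + 3 + 1 = 11.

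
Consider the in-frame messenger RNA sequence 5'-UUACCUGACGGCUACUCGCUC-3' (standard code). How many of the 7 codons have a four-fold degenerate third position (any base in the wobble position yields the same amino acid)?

4

Codon 1 UUA (Leu): third position 2-fold.
Codon 2 CCU (Pro): third position 4-fold.
Codon 3 GAC (Asp): third position 2-fold.
Codon 4 GGC (Gly): third position 4-fold.
Codon 5 UAC (Tyr): third position 2-fold.
Codon 6 UCG (Ser): third position 4-fold.
Codon 7 CUC (Leu): third position 4-fold.
Four-fold degenerate third positions: 4.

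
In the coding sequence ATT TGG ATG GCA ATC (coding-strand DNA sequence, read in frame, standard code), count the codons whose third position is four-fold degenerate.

Codon 1 ATT (Ile): third position 3-fold.
Codon 2 TGG (Trp): third position 1-fold.
Codon 3 ATG (Met): third position 1-fold.
Codon 4 GCA (Ala): third position 4-fold.
Codon 5 ATC (Ile): third position 3-fold.
Four-fold degenerate third positions: 1.

1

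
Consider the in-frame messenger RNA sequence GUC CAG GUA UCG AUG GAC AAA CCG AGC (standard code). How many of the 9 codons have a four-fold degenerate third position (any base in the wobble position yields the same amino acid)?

4

Codon 1 GUC (Val): third position 4-fold.
Codon 2 CAG (Gln): third position 2-fold.
Codon 3 GUA (Val): third position 4-fold.
Codon 4 UCG (Ser): third position 4-fold.
Codon 5 AUG (Met): third position 1-fold.
Codon 6 GAC (Asp): third position 2-fold.
Codon 7 AAA (Lys): third position 2-fold.
Codon 8 CCG (Pro): third position 4-fold.
Codon 9 AGC (Ser): third position 2-fold.
Four-fold degenerate third positions: 4.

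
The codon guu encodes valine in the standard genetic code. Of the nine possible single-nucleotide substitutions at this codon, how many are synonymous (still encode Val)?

3

Position 1: none → 0 synonymous.
Position 2: none → 0 synonymous.
Position 3: GUC, GUA, GUG → 3 synonymous.
Total: 0 + 0 + 3 = 3.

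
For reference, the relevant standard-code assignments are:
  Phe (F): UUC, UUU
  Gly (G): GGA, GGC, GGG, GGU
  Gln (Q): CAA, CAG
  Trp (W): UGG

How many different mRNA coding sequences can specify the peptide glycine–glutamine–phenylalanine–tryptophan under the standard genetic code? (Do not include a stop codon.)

Gly: 4 codons.
Gln: 2 codons.
Phe: 2 codons.
Trp: 1 codon.
4 × 2 × 2 × 1 = 16.

16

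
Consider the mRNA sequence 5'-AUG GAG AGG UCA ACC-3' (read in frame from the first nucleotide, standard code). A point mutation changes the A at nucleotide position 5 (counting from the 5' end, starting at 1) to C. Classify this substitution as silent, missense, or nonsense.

Position 5 falls in codon 2: GAG → Glu.
After the substitution the codon is GCG → Ala.
Glu ≠ Ala, so this is a missense mutation.

missense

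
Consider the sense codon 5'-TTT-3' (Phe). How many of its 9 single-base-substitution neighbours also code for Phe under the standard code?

1

Position 1: none → 0 synonymous.
Position 2: none → 0 synonymous.
Position 3: TTC → 1 synonymous.
Total: 0 + 0 + 1 = 1.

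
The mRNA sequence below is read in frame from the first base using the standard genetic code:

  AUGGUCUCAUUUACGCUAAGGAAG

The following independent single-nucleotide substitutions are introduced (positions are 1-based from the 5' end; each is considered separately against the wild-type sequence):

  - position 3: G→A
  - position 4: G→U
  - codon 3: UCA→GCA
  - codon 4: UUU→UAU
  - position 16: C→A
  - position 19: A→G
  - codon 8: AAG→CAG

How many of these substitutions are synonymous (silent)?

Codon 1: AUG (Met) → AUA (Ile) — missense.
Codon 2: GUC (Val) → UUC (Phe) — missense.
Codon 3: UCA (Ser) → GCA (Ala) — missense.
Codon 4: UUU (Phe) → UAU (Tyr) — missense.
Codon 6: CUA (Leu) → AUA (Ile) — missense.
Codon 7: AGG (Arg) → GGG (Gly) — missense.
Codon 8: AAG (Lys) → CAG (Gln) — missense.
Synonymous: 0 of 7.

0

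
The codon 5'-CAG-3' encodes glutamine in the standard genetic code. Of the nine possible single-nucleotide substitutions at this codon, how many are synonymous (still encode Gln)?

1

Position 1: none → 0 synonymous.
Position 2: none → 0 synonymous.
Position 3: CAA → 1 synonymous.
Total: 0 + 0 + 1 = 1.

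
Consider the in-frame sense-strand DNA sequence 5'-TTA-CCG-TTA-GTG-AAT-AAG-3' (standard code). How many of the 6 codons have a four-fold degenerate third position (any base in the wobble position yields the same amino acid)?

Codon 1 TTA (Leu): third position 2-fold.
Codon 2 CCG (Pro): third position 4-fold.
Codon 3 TTA (Leu): third position 2-fold.
Codon 4 GTG (Val): third position 4-fold.
Codon 5 AAT (Asn): third position 2-fold.
Codon 6 AAG (Lys): third position 2-fold.
Four-fold degenerate third positions: 2.

2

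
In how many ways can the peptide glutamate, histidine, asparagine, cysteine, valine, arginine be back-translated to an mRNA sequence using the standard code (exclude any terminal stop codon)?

Glu: 2 codons.
His: 2 codons.
Asn: 2 codons.
Cys: 2 codons.
Val: 4 codons.
Arg: 6 codons.
2 × 2 × 2 × 2 × 4 × 6 = 384.

384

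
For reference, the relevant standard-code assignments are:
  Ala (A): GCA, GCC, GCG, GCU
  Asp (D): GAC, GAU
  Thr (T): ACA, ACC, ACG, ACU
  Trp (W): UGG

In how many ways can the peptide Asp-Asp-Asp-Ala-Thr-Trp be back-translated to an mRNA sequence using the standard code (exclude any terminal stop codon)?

Asp: 2 codons.
Asp: 2 codons.
Asp: 2 codons.
Ala: 4 codons.
Thr: 4 codons.
Trp: 1 codon.
2 × 2 × 2 × 4 × 4 × 1 = 128.

128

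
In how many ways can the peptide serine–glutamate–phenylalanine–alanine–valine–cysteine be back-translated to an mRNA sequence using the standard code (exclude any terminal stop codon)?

Ser: 6 codons.
Glu: 2 codons.
Phe: 2 codons.
Ala: 4 codons.
Val: 4 codons.
Cys: 2 codons.
6 × 2 × 2 × 4 × 4 × 2 = 768.

768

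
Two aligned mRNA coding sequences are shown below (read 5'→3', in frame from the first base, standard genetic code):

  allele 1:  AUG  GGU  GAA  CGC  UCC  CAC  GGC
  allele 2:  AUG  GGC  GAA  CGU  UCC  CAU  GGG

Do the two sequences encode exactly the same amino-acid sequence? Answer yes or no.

Codon 1: AUG Met / AUG Met — identical.
Codon 2: GGU Gly / GGC Gly — synonymous.
Codon 3: GAA Glu / GAA Glu — identical.
Codon 4: CGC Arg / CGU Arg — synonymous.
Codon 5: UCC Ser / UCC Ser — identical.
Codon 6: CAC His / CAU His — synonymous.
Codon 7: GGC Gly / GGG Gly — synonymous.
Nonsynonymous differences: 0 → same protein.

yes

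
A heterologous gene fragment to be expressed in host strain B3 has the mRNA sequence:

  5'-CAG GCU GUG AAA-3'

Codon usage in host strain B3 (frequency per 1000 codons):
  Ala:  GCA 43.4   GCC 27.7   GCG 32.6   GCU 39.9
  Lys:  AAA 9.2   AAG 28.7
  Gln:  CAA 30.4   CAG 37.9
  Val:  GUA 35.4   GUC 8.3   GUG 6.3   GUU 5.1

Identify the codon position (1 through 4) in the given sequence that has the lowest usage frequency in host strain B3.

Codon 1 CAG (Gln): 37.9 per 1000.
Codon 2 GCU (Ala): 39.9 per 1000.
Codon 3 GUG (Val): 6.3 per 1000.
Codon 4 AAA (Lys): 9.2 per 1000.
Lowest frequency is 6.3 at codon 3.

3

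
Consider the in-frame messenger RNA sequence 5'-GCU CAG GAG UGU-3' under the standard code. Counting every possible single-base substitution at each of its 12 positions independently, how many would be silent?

6

Codon 1 (GCU, Ala): 3 synonymous substitutions.
Codon 2 (CAG, Gln): 1 synonymous substitution.
Codon 3 (GAG, Glu): 1 synonymous substitution.
Codon 4 (UGU, Cys): 1 synonymous substitution.
Total: 3 + 1 + 1 + 1 = 6.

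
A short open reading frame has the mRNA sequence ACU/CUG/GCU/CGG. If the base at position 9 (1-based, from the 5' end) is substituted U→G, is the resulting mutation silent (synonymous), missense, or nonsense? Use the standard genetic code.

Position 9 falls in codon 3: GCU → Ala.
After the substitution the codon is GCG → Ala.
Both encode Ala, so the change is synonymous.

silent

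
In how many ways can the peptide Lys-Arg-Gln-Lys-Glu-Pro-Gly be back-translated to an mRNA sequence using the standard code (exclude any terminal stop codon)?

1536

Lys: 2 codons.
Arg: 6 codons.
Gln: 2 codons.
Lys: 2 codons.
Glu: 2 codons.
Pro: 4 codons.
Gly: 4 codons.
2 × 6 × 2 × 2 × 2 × 4 × 4 = 1536.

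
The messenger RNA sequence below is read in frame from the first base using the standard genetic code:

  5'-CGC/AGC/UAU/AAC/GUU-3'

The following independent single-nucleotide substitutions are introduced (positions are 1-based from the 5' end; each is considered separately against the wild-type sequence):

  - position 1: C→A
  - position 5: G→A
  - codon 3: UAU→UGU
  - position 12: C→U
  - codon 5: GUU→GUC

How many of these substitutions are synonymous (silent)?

Codon 1: CGC (Arg) → AGC (Ser) — missense.
Codon 2: AGC (Ser) → AAC (Asn) — missense.
Codon 3: UAU (Tyr) → UGU (Cys) — missense.
Codon 4: AAC (Asn) → AAU (Asn) — synonymous.
Codon 5: GUU (Val) → GUC (Val) — synonymous.
Synonymous: 2 of 5.

2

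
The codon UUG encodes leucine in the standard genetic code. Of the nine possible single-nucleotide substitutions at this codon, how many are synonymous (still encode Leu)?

Position 1: CUG → 1 synonymous.
Position 2: none → 0 synonymous.
Position 3: UUA → 1 synonymous.
Total: 1 + 0 + 1 = 2.

2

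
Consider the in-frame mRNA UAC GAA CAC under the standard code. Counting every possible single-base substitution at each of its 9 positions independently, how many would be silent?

Codon 1 (UAC, Tyr): 1 synonymous substitution.
Codon 2 (GAA, Glu): 1 synonymous substitution.
Codon 3 (CAC, His): 1 synonymous substitution.
Total: 1 + 1 + 1 = 3.

3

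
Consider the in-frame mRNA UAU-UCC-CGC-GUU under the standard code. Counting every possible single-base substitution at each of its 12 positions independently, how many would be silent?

Codon 1 (UAU, Tyr): 1 synonymous substitution.
Codon 2 (UCC, Ser): 3 synonymous substitutions.
Codon 3 (CGC, Arg): 3 synonymous substitutions.
Codon 4 (GUU, Val): 3 synonymous substitutions.
Total: 1 + 3 + 3 + 3 = 10.

10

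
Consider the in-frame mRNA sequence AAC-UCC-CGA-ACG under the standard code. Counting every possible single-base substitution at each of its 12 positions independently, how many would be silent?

Codon 1 (AAC, Asn): 1 synonymous substitution.
Codon 2 (UCC, Ser): 3 synonymous substitutions.
Codon 3 (CGA, Arg): 4 synonymous substitutions.
Codon 4 (ACG, Thr): 3 synonymous substitutions.
Total: 1 + 3 + 4 + 3 = 11.

11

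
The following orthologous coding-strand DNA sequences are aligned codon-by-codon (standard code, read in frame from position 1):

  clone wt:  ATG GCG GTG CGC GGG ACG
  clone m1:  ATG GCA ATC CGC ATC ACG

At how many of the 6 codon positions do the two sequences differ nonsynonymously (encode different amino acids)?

Codon 1: ATG Met / ATG Met — identical.
Codon 2: GCG Ala / GCA Ala — synonymous.
Codon 3: GTG Val / ATC Ile — nonsynonymous.
Codon 4: CGC Arg / CGC Arg — identical.
Codon 5: GGG Gly / ATC Ile — nonsynonymous.
Codon 6: ACG Thr / ACG Thr — identical.
Nonsynonymous differences: 2.

2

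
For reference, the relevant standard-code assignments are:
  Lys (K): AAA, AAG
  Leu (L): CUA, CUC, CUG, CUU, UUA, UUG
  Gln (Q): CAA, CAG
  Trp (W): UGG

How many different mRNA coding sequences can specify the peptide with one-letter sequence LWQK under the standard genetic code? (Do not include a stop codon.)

Leu: 6 codons.
Trp: 1 codon.
Gln: 2 codons.
Lys: 2 codons.
6 × 1 × 2 × 2 = 24.

24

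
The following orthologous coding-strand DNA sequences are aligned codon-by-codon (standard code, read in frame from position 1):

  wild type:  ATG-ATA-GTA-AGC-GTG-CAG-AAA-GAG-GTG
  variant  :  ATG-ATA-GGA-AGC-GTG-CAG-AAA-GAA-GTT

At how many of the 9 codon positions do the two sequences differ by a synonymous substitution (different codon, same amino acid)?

Codon 1: ATG Met / ATG Met — identical.
Codon 2: ATA Ile / ATA Ile — identical.
Codon 3: GTA Val / GGA Gly — nonsynonymous.
Codon 4: AGC Ser / AGC Ser — identical.
Codon 5: GTG Val / GTG Val — identical.
Codon 6: CAG Gln / CAG Gln — identical.
Codon 7: AAA Lys / AAA Lys — identical.
Codon 8: GAG Glu / GAA Glu — synonymous.
Codon 9: GTG Val / GTT Val — synonymous.
Synonymous differences: 2.

2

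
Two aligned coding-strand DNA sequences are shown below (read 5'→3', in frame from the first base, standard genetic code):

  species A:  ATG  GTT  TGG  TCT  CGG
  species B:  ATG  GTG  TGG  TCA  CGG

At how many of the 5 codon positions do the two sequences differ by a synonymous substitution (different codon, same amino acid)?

2

Codon 1: ATG Met / ATG Met — identical.
Codon 2: GTT Val / GTG Val — synonymous.
Codon 3: TGG Trp / TGG Trp — identical.
Codon 4: TCT Ser / TCA Ser — synonymous.
Codon 5: CGG Arg / CGG Arg — identical.
Synonymous differences: 2.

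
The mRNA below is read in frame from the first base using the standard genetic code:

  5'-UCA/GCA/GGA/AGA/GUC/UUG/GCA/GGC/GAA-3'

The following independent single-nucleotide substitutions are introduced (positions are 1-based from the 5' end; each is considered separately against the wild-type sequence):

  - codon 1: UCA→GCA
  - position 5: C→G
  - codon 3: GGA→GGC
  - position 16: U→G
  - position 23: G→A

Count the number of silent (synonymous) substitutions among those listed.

Codon 1: UCA (Ser) → GCA (Ala) — missense.
Codon 2: GCA (Ala) → GGA (Gly) — missense.
Codon 3: GGA (Gly) → GGC (Gly) — synonymous.
Codon 6: UUG (Leu) → GUG (Val) — missense.
Codon 8: GGC (Gly) → GAC (Asp) — missense.
Synonymous: 1 of 5.

1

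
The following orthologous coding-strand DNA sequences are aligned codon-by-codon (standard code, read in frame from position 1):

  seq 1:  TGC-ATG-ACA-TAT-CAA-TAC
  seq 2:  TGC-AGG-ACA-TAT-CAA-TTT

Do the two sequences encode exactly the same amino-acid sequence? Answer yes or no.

no

Codon 1: TGC Cys / TGC Cys — identical.
Codon 2: ATG Met / AGG Arg — nonsynonymous.
Codon 3: ACA Thr / ACA Thr — identical.
Codon 4: TAT Tyr / TAT Tyr — identical.
Codon 5: CAA Gln / CAA Gln — identical.
Codon 6: TAC Tyr / TTT Phe — nonsynonymous.
Nonsynonymous differences: 2 → different protein.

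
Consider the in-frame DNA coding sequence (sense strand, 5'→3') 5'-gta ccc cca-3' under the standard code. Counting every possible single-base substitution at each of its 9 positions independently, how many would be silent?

9

Codon 1 (GTA, Val): 3 synonymous substitutions.
Codon 2 (CCC, Pro): 3 synonymous substitutions.
Codon 3 (CCA, Pro): 3 synonymous substitutions.
Total: 3 + 3 + 3 = 9.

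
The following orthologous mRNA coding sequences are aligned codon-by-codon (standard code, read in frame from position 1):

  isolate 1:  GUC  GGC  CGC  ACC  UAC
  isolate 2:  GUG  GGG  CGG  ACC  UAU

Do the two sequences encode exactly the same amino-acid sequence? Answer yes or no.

yes

Codon 1: GUC Val / GUG Val — synonymous.
Codon 2: GGC Gly / GGG Gly — synonymous.
Codon 3: CGC Arg / CGG Arg — synonymous.
Codon 4: ACC Thr / ACC Thr — identical.
Codon 5: UAC Tyr / UAU Tyr — synonymous.
Nonsynonymous differences: 0 → same protein.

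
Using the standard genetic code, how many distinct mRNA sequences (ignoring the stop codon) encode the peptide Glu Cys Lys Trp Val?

Glu: 2 codons.
Cys: 2 codons.
Lys: 2 codons.
Trp: 1 codon.
Val: 4 codons.
2 × 2 × 2 × 1 × 4 = 32.

32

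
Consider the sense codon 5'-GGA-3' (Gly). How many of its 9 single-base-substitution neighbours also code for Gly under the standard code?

Position 1: none → 0 synonymous.
Position 2: none → 0 synonymous.
Position 3: GGU, GGC, GGG → 3 synonymous.
Total: 0 + 0 + 3 = 3.

3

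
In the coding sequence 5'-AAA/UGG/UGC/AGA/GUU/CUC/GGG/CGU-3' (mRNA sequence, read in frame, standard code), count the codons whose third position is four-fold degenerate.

Codon 1 AAA (Lys): third position 2-fold.
Codon 2 UGG (Trp): third position 1-fold.
Codon 3 UGC (Cys): third position 2-fold.
Codon 4 AGA (Arg): third position 2-fold.
Codon 5 GUU (Val): third position 4-fold.
Codon 6 CUC (Leu): third position 4-fold.
Codon 7 GGG (Gly): third position 4-fold.
Codon 8 CGU (Arg): third position 4-fold.
Four-fold degenerate third positions: 4.

4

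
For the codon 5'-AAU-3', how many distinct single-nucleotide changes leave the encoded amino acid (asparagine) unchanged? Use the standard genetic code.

Position 1: none → 0 synonymous.
Position 2: none → 0 synonymous.
Position 3: AAC → 1 synonymous.
Total: 0 + 0 + 1 = 1.

1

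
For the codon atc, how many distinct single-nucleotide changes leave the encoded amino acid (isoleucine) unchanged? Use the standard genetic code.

2

Position 1: none → 0 synonymous.
Position 2: none → 0 synonymous.
Position 3: ATT, ATA → 2 synonymous.
Total: 0 + 0 + 2 = 2.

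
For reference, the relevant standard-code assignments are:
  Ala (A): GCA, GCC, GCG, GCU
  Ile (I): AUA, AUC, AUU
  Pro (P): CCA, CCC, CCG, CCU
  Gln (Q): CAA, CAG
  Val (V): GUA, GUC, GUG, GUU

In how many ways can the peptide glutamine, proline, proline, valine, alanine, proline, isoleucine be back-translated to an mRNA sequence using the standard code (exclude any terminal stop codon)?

6144

Gln: 2 codons.
Pro: 4 codons.
Pro: 4 codons.
Val: 4 codons.
Ala: 4 codons.
Pro: 4 codons.
Ile: 3 codons.
2 × 4 × 4 × 4 × 4 × 4 × 3 = 6144.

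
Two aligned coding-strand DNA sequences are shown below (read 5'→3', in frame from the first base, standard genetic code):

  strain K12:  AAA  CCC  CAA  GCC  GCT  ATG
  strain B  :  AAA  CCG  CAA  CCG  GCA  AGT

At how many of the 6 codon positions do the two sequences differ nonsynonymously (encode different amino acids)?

Codon 1: AAA Lys / AAA Lys — identical.
Codon 2: CCC Pro / CCG Pro — synonymous.
Codon 3: CAA Gln / CAA Gln — identical.
Codon 4: GCC Ala / CCG Pro — nonsynonymous.
Codon 5: GCT Ala / GCA Ala — synonymous.
Codon 6: ATG Met / AGT Ser — nonsynonymous.
Nonsynonymous differences: 2.

2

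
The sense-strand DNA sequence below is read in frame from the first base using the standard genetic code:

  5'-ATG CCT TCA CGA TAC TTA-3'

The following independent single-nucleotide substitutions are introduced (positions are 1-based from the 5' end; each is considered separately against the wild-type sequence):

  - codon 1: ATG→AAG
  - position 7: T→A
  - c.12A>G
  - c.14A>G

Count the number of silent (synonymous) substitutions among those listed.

Codon 1: ATG (Met) → AAG (Lys) — missense.
Codon 3: TCA (Ser) → ACA (Thr) — missense.
Codon 4: CGA (Arg) → CGG (Arg) — synonymous.
Codon 5: TAC (Tyr) → TGC (Cys) — missense.
Synonymous: 1 of 4.

1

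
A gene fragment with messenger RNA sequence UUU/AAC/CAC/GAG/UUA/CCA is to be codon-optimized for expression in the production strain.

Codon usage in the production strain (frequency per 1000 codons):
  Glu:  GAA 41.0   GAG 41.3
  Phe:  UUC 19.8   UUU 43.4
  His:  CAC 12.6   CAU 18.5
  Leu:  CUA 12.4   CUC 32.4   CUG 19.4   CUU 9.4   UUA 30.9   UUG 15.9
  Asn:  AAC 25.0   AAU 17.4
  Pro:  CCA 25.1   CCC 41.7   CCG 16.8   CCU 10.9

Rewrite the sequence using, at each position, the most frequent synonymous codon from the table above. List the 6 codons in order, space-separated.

Codon 1 (Phe): best is UUU at 43.4.
Codon 2 (Asn): best is AAC at 25.0.
Codon 3 (His): best is CAU at 18.5.
Codon 4 (Glu): best is GAG at 41.3.
Codon 5 (Leu): best is CUC at 32.4.
Codon 6 (Pro): best is CCC at 41.7.

UUU AAC CAU GAG CUC CCC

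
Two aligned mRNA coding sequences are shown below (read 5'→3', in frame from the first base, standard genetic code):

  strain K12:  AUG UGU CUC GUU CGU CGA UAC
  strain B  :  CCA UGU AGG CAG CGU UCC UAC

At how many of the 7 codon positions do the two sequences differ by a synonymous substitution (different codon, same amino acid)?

Codon 1: AUG Met / CCA Pro — nonsynonymous.
Codon 2: UGU Cys / UGU Cys — identical.
Codon 3: CUC Leu / AGG Arg — nonsynonymous.
Codon 4: GUU Val / CAG Gln — nonsynonymous.
Codon 5: CGU Arg / CGU Arg — identical.
Codon 6: CGA Arg / UCC Ser — nonsynonymous.
Codon 7: UAC Tyr / UAC Tyr — identical.
Synonymous differences: 0.

0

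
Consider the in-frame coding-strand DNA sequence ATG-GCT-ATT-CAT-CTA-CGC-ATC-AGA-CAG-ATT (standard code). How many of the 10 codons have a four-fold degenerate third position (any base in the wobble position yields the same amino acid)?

Codon 1 ATG (Met): third position 1-fold.
Codon 2 GCT (Ala): third position 4-fold.
Codon 3 ATT (Ile): third position 3-fold.
Codon 4 CAT (His): third position 2-fold.
Codon 5 CTA (Leu): third position 4-fold.
Codon 6 CGC (Arg): third position 4-fold.
Codon 7 ATC (Ile): third position 3-fold.
Codon 8 AGA (Arg): third position 2-fold.
Codon 9 CAG (Gln): third position 2-fold.
Codon 10 ATT (Ile): third position 3-fold.
Four-fold degenerate third positions: 3.

3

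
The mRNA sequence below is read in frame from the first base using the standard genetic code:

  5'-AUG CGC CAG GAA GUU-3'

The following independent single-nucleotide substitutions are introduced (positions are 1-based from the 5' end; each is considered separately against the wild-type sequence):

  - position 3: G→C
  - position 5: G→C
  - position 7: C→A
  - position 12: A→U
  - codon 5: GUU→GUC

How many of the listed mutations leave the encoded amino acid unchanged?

1

Codon 1: AUG (Met) → AUC (Ile) — missense.
Codon 2: CGC (Arg) → CCC (Pro) — missense.
Codon 3: CAG (Gln) → AAG (Lys) — missense.
Codon 4: GAA (Glu) → GAU (Asp) — missense.
Codon 5: GUU (Val) → GUC (Val) — synonymous.
Synonymous: 1 of 5.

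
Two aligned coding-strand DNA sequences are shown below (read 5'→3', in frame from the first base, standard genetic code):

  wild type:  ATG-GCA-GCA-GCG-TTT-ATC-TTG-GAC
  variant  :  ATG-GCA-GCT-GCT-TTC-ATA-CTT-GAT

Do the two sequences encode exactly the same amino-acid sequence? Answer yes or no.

Codon 1: ATG Met / ATG Met — identical.
Codon 2: GCA Ala / GCA Ala — identical.
Codon 3: GCA Ala / GCT Ala — synonymous.
Codon 4: GCG Ala / GCT Ala — synonymous.
Codon 5: TTT Phe / TTC Phe — synonymous.
Codon 6: ATC Ile / ATA Ile — synonymous.
Codon 7: TTG Leu / CTT Leu — synonymous.
Codon 8: GAC Asp / GAT Asp — synonymous.
Nonsynonymous differences: 0 → same protein.

yes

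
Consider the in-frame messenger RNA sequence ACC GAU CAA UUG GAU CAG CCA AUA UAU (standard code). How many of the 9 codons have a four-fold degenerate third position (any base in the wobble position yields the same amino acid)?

Codon 1 ACC (Thr): third position 4-fold.
Codon 2 GAU (Asp): third position 2-fold.
Codon 3 CAA (Gln): third position 2-fold.
Codon 4 UUG (Leu): third position 2-fold.
Codon 5 GAU (Asp): third position 2-fold.
Codon 6 CAG (Gln): third position 2-fold.
Codon 7 CCA (Pro): third position 4-fold.
Codon 8 AUA (Ile): third position 3-fold.
Codon 9 UAU (Tyr): third position 2-fold.
Four-fold degenerate third positions: 2.

2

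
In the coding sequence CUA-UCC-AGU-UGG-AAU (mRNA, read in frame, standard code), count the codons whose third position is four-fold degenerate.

2

Codon 1 CUA (Leu): third position 4-fold.
Codon 2 UCC (Ser): third position 4-fold.
Codon 3 AGU (Ser): third position 2-fold.
Codon 4 UGG (Trp): third position 1-fold.
Codon 5 AAU (Asn): third position 2-fold.
Four-fold degenerate third positions: 2.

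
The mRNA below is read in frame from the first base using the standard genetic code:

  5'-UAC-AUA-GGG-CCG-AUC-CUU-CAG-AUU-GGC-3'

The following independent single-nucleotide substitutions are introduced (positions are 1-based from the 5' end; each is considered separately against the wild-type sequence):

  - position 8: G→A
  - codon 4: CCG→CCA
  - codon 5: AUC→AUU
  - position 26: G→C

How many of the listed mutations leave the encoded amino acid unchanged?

2

Codon 3: GGG (Gly) → GAG (Glu) — missense.
Codon 4: CCG (Pro) → CCA (Pro) — synonymous.
Codon 5: AUC (Ile) → AUU (Ile) — synonymous.
Codon 9: GGC (Gly) → GCC (Ala) — missense.
Synonymous: 2 of 4.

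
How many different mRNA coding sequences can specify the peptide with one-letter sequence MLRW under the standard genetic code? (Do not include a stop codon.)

36

Met: 1 codon.
Leu: 6 codons.
Arg: 6 codons.
Trp: 1 codon.
1 × 6 × 6 × 1 = 36.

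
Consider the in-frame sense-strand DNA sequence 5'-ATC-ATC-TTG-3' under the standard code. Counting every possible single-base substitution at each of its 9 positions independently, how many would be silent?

Codon 1 (ATC, Ile): 2 synonymous substitutions.
Codon 2 (ATC, Ile): 2 synonymous substitutions.
Codon 3 (TTG, Leu): 2 synonymous substitutions.
Total: 2 + 2 + 2 = 6.

6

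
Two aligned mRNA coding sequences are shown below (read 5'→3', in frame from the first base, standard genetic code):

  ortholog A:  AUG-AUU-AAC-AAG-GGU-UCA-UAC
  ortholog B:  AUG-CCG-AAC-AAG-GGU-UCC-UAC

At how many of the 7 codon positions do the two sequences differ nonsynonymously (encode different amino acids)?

Codon 1: AUG Met / AUG Met — identical.
Codon 2: AUU Ile / CCG Pro — nonsynonymous.
Codon 3: AAC Asn / AAC Asn — identical.
Codon 4: AAG Lys / AAG Lys — identical.
Codon 5: GGU Gly / GGU Gly — identical.
Codon 6: UCA Ser / UCC Ser — synonymous.
Codon 7: UAC Tyr / UAC Tyr — identical.
Nonsynonymous differences: 1.

1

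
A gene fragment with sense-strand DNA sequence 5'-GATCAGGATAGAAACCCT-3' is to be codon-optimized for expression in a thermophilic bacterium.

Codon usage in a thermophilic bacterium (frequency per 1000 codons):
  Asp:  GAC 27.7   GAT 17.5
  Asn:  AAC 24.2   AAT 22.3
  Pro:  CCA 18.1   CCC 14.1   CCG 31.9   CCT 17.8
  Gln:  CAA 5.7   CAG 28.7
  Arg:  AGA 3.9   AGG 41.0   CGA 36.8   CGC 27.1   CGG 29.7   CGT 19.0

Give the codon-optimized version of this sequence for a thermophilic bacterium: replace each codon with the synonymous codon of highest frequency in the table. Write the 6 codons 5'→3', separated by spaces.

GAC CAG GAC AGG AAC CCG

Codon 1 (Asp): best is GAC at 27.7.
Codon 2 (Gln): best is CAG at 28.7.
Codon 3 (Asp): best is GAC at 27.7.
Codon 4 (Arg): best is AGG at 41.0.
Codon 5 (Asn): best is AAC at 24.2.
Codon 6 (Pro): best is CCG at 31.9.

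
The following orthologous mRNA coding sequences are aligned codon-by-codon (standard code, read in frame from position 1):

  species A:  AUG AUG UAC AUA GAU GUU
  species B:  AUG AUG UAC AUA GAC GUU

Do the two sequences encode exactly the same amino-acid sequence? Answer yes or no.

Codon 1: AUG Met / AUG Met — identical.
Codon 2: AUG Met / AUG Met — identical.
Codon 3: UAC Tyr / UAC Tyr — identical.
Codon 4: AUA Ile / AUA Ile — identical.
Codon 5: GAU Asp / GAC Asp — synonymous.
Codon 6: GUU Val / GUU Val — identical.
Nonsynonymous differences: 0 → same protein.

yes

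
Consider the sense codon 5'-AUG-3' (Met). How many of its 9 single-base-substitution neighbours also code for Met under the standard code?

Position 1: none → 0 synonymous.
Position 2: none → 0 synonymous.
Position 3: none → 0 synonymous.
Total: 0 + 0 + 0 = 0.

0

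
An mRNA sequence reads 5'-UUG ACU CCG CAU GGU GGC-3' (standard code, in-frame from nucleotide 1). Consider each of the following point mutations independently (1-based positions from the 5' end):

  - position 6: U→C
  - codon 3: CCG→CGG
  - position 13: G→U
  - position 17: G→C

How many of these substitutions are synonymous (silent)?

Codon 2: ACU (Thr) → ACC (Thr) — synonymous.
Codon 3: CCG (Pro) → CGG (Arg) — missense.
Codon 5: GGU (Gly) → UGU (Cys) — missense.
Codon 6: GGC (Gly) → GCC (Ala) — missense.
Synonymous: 1 of 4.

1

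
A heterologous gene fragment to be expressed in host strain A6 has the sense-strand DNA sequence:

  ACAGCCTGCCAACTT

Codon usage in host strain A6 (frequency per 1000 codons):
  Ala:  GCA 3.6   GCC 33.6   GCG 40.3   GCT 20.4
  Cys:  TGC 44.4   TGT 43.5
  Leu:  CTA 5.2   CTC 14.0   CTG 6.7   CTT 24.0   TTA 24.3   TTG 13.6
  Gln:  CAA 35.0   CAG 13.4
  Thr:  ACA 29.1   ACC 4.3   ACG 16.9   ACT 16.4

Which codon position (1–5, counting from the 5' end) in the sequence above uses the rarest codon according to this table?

Codon 1 ACA (Thr): 29.1 per 1000.
Codon 2 GCC (Ala): 33.6 per 1000.
Codon 3 TGC (Cys): 44.4 per 1000.
Codon 4 CAA (Gln): 35.0 per 1000.
Codon 5 CTT (Leu): 24.0 per 1000.
Lowest frequency is 24.0 at codon 5.

5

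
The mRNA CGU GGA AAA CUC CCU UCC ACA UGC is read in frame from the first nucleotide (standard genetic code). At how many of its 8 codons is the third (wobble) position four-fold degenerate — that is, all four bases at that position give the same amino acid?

6

Codon 1 CGU (Arg): third position 4-fold.
Codon 2 GGA (Gly): third position 4-fold.
Codon 3 AAA (Lys): third position 2-fold.
Codon 4 CUC (Leu): third position 4-fold.
Codon 5 CCU (Pro): third position 4-fold.
Codon 6 UCC (Ser): third position 4-fold.
Codon 7 ACA (Thr): third position 4-fold.
Codon 8 UGC (Cys): third position 2-fold.
Four-fold degenerate third positions: 6.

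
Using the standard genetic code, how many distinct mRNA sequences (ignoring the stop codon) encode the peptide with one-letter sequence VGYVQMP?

1024

Val: 4 codons.
Gly: 4 codons.
Tyr: 2 codons.
Val: 4 codons.
Gln: 2 codons.
Met: 1 codon.
Pro: 4 codons.
4 × 4 × 2 × 4 × 2 × 1 × 4 = 1024.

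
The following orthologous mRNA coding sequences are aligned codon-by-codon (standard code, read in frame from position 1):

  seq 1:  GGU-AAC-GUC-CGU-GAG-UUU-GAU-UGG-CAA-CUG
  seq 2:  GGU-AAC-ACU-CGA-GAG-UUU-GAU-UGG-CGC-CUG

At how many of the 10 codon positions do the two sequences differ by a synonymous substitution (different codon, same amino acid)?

1

Codon 1: GGU Gly / GGU Gly — identical.
Codon 2: AAC Asn / AAC Asn — identical.
Codon 3: GUC Val / ACU Thr — nonsynonymous.
Codon 4: CGU Arg / CGA Arg — synonymous.
Codon 5: GAG Glu / GAG Glu — identical.
Codon 6: UUU Phe / UUU Phe — identical.
Codon 7: GAU Asp / GAU Asp — identical.
Codon 8: UGG Trp / UGG Trp — identical.
Codon 9: CAA Gln / CGC Arg — nonsynonymous.
Codon 10: CUG Leu / CUG Leu — identical.
Synonymous differences: 1.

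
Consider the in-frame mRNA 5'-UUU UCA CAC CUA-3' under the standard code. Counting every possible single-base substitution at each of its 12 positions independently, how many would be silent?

Codon 1 (UUU, Phe): 1 synonymous substitution.
Codon 2 (UCA, Ser): 3 synonymous substitutions.
Codon 3 (CAC, His): 1 synonymous substitution.
Codon 4 (CUA, Leu): 4 synonymous substitutions.
Total: 1 + 3 + 1 + 4 = 9.

9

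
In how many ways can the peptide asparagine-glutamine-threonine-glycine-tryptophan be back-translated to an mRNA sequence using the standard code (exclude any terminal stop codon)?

64

Asn: 2 codons.
Gln: 2 codons.
Thr: 4 codons.
Gly: 4 codons.
Trp: 1 codon.
2 × 2 × 4 × 4 × 1 = 64.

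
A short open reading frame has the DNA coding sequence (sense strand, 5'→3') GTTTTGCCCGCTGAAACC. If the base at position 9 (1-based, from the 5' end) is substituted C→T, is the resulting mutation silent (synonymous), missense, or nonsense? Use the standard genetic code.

Position 9 falls in codon 3: CCC → Pro.
After the substitution the codon is CCT → Pro.
Both encode Pro, so the change is synonymous.

silent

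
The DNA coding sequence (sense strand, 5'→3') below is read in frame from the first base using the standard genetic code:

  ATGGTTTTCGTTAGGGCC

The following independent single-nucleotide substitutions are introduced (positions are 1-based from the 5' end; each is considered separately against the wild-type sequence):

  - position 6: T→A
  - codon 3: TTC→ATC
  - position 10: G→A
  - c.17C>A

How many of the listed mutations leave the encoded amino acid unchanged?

Codon 2: GTT (Val) → GTA (Val) — synonymous.
Codon 3: TTC (Phe) → ATC (Ile) — missense.
Codon 4: GTT (Val) → ATT (Ile) — missense.
Codon 6: GCC (Ala) → GAC (Asp) — missense.
Synonymous: 1 of 4.

1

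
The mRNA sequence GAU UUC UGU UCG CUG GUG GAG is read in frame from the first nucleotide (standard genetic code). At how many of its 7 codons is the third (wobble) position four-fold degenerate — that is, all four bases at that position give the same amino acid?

Codon 1 GAU (Asp): third position 2-fold.
Codon 2 UUC (Phe): third position 2-fold.
Codon 3 UGU (Cys): third position 2-fold.
Codon 4 UCG (Ser): third position 4-fold.
Codon 5 CUG (Leu): third position 4-fold.
Codon 6 GUG (Val): third position 4-fold.
Codon 7 GAG (Glu): third position 2-fold.
Four-fold degenerate third positions: 3.

3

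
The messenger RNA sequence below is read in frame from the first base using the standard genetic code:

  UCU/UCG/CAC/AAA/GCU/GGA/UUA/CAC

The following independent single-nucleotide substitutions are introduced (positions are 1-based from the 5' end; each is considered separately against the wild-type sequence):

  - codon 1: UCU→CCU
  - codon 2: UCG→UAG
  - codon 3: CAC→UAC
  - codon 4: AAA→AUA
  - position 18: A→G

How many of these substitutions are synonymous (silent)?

Codon 1: UCU (Ser) → CCU (Pro) — missense.
Codon 2: UCG (Ser) → UAG (Stop) — nonsense.
Codon 3: CAC (His) → UAC (Tyr) — missense.
Codon 4: AAA (Lys) → AUA (Ile) — missense.
Codon 6: GGA (Gly) → GGG (Gly) — synonymous.
Synonymous: 1 of 5.

1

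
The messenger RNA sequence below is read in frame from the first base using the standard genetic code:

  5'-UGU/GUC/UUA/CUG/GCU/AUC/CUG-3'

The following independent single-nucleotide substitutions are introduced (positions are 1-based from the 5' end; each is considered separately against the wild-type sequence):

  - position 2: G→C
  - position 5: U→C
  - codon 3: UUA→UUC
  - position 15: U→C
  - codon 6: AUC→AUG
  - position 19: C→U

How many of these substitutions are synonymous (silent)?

Codon 1: UGU (Cys) → UCU (Ser) — missense.
Codon 2: GUC (Val) → GCC (Ala) — missense.
Codon 3: UUA (Leu) → UUC (Phe) — missense.
Codon 5: GCU (Ala) → GCC (Ala) — synonymous.
Codon 6: AUC (Ile) → AUG (Met) — missense.
Codon 7: CUG (Leu) → UUG (Leu) — synonymous.
Synonymous: 2 of 6.

2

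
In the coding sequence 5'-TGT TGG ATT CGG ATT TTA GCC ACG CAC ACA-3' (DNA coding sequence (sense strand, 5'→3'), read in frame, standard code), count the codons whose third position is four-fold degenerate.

4

Codon 1 TGT (Cys): third position 2-fold.
Codon 2 TGG (Trp): third position 1-fold.
Codon 3 ATT (Ile): third position 3-fold.
Codon 4 CGG (Arg): third position 4-fold.
Codon 5 ATT (Ile): third position 3-fold.
Codon 6 TTA (Leu): third position 2-fold.
Codon 7 GCC (Ala): third position 4-fold.
Codon 8 ACG (Thr): third position 4-fold.
Codon 9 CAC (His): third position 2-fold.
Codon 10 ACA (Thr): third position 4-fold.
Four-fold degenerate third positions: 4.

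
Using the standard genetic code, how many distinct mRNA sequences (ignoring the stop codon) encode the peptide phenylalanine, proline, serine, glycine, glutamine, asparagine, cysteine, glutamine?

3072

Phe: 2 codons.
Pro: 4 codons.
Ser: 6 codons.
Gly: 4 codons.
Gln: 2 codons.
Asn: 2 codons.
Cys: 2 codons.
Gln: 2 codons.
2 × 4 × 6 × 4 × 2 × 2 × 2 × 2 = 3072.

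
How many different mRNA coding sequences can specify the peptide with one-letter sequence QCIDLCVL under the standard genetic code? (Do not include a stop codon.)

Gln: 2 codons.
Cys: 2 codons.
Ile: 3 codons.
Asp: 2 codons.
Leu: 6 codons.
Cys: 2 codons.
Val: 4 codons.
Leu: 6 codons.
2 × 2 × 3 × 2 × 6 × 2 × 4 × 6 = 6912.

6912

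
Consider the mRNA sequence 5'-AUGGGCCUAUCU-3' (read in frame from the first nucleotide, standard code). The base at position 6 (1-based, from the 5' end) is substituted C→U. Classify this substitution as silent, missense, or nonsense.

Position 6 falls in codon 2: GGC → Gly.
After the substitution the codon is GGU → Gly.
Both encode Gly, so the change is synonymous.

silent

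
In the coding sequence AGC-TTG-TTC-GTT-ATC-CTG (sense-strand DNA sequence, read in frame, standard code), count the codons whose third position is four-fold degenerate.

2

Codon 1 AGC (Ser): third position 2-fold.
Codon 2 TTG (Leu): third position 2-fold.
Codon 3 TTC (Phe): third position 2-fold.
Codon 4 GTT (Val): third position 4-fold.
Codon 5 ATC (Ile): third position 3-fold.
Codon 6 CTG (Leu): third position 4-fold.
Four-fold degenerate third positions: 2.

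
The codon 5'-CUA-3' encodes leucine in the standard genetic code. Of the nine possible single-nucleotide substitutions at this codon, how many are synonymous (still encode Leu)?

Position 1: UUA → 1 synonymous.
Position 2: none → 0 synonymous.
Position 3: CUU, CUC, CUG → 3 synonymous.
Total: 1 + 0 + 3 = 4.

4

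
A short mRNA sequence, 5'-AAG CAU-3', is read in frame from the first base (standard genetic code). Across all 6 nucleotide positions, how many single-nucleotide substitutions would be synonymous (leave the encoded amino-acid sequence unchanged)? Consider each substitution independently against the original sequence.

2

Codon 1 (AAG, Lys): 1 synonymous substitution.
Codon 2 (CAU, His): 1 synonymous substitution.
Total: 1 + 1 = 2.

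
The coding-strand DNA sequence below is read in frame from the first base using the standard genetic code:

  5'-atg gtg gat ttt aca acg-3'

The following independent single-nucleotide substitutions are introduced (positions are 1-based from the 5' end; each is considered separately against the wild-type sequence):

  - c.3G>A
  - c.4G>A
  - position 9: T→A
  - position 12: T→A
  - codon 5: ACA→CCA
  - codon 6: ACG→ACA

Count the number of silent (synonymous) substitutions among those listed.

1

Codon 1: ATG (Met) → ATA (Ile) — missense.
Codon 2: GTG (Val) → ATG (Met) — missense.
Codon 3: GAT (Asp) → GAA (Glu) — missense.
Codon 4: TTT (Phe) → TTA (Leu) — missense.
Codon 5: ACA (Thr) → CCA (Pro) — missense.
Codon 6: ACG (Thr) → ACA (Thr) — synonymous.
Synonymous: 1 of 6.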